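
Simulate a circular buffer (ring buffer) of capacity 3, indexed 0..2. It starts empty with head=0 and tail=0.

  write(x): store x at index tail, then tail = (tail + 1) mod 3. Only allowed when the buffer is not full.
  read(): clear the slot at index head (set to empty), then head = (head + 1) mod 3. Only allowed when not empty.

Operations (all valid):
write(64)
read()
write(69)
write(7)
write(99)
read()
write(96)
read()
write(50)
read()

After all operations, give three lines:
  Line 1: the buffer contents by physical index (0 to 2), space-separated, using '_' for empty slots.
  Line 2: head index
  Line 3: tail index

Answer: _ 96 50
1
0

Derivation:
write(64): buf=[64 _ _], head=0, tail=1, size=1
read(): buf=[_ _ _], head=1, tail=1, size=0
write(69): buf=[_ 69 _], head=1, tail=2, size=1
write(7): buf=[_ 69 7], head=1, tail=0, size=2
write(99): buf=[99 69 7], head=1, tail=1, size=3
read(): buf=[99 _ 7], head=2, tail=1, size=2
write(96): buf=[99 96 7], head=2, tail=2, size=3
read(): buf=[99 96 _], head=0, tail=2, size=2
write(50): buf=[99 96 50], head=0, tail=0, size=3
read(): buf=[_ 96 50], head=1, tail=0, size=2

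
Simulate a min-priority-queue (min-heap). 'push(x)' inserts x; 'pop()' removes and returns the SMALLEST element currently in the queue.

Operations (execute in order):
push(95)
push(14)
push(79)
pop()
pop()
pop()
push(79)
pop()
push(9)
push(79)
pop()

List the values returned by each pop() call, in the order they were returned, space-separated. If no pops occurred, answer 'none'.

push(95): heap contents = [95]
push(14): heap contents = [14, 95]
push(79): heap contents = [14, 79, 95]
pop() → 14: heap contents = [79, 95]
pop() → 79: heap contents = [95]
pop() → 95: heap contents = []
push(79): heap contents = [79]
pop() → 79: heap contents = []
push(9): heap contents = [9]
push(79): heap contents = [9, 79]
pop() → 9: heap contents = [79]

Answer: 14 79 95 79 9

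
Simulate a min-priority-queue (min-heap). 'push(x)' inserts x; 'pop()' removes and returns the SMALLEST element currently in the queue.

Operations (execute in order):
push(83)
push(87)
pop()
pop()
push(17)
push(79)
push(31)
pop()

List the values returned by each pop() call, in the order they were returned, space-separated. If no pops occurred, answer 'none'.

push(83): heap contents = [83]
push(87): heap contents = [83, 87]
pop() → 83: heap contents = [87]
pop() → 87: heap contents = []
push(17): heap contents = [17]
push(79): heap contents = [17, 79]
push(31): heap contents = [17, 31, 79]
pop() → 17: heap contents = [31, 79]

Answer: 83 87 17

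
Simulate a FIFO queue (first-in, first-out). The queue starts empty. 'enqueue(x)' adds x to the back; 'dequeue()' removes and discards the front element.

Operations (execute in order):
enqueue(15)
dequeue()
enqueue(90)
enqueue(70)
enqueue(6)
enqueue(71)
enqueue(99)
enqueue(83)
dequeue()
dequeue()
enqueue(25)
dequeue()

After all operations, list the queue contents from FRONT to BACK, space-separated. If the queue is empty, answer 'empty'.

Answer: 71 99 83 25

Derivation:
enqueue(15): [15]
dequeue(): []
enqueue(90): [90]
enqueue(70): [90, 70]
enqueue(6): [90, 70, 6]
enqueue(71): [90, 70, 6, 71]
enqueue(99): [90, 70, 6, 71, 99]
enqueue(83): [90, 70, 6, 71, 99, 83]
dequeue(): [70, 6, 71, 99, 83]
dequeue(): [6, 71, 99, 83]
enqueue(25): [6, 71, 99, 83, 25]
dequeue(): [71, 99, 83, 25]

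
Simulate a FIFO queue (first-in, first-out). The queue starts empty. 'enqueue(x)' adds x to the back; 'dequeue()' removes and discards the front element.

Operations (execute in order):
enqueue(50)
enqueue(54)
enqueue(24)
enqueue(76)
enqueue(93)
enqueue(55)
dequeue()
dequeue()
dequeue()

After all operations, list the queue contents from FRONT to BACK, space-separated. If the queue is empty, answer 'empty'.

Answer: 76 93 55

Derivation:
enqueue(50): [50]
enqueue(54): [50, 54]
enqueue(24): [50, 54, 24]
enqueue(76): [50, 54, 24, 76]
enqueue(93): [50, 54, 24, 76, 93]
enqueue(55): [50, 54, 24, 76, 93, 55]
dequeue(): [54, 24, 76, 93, 55]
dequeue(): [24, 76, 93, 55]
dequeue(): [76, 93, 55]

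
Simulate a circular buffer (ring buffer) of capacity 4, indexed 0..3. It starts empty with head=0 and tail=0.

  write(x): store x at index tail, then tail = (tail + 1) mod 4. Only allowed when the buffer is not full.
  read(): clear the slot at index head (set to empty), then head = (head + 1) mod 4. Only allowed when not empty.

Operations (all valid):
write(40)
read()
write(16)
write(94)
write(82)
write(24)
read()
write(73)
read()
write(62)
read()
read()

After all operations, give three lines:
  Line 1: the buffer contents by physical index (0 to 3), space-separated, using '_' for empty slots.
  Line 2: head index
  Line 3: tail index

Answer: _ 73 62 _
1
3

Derivation:
write(40): buf=[40 _ _ _], head=0, tail=1, size=1
read(): buf=[_ _ _ _], head=1, tail=1, size=0
write(16): buf=[_ 16 _ _], head=1, tail=2, size=1
write(94): buf=[_ 16 94 _], head=1, tail=3, size=2
write(82): buf=[_ 16 94 82], head=1, tail=0, size=3
write(24): buf=[24 16 94 82], head=1, tail=1, size=4
read(): buf=[24 _ 94 82], head=2, tail=1, size=3
write(73): buf=[24 73 94 82], head=2, tail=2, size=4
read(): buf=[24 73 _ 82], head=3, tail=2, size=3
write(62): buf=[24 73 62 82], head=3, tail=3, size=4
read(): buf=[24 73 62 _], head=0, tail=3, size=3
read(): buf=[_ 73 62 _], head=1, tail=3, size=2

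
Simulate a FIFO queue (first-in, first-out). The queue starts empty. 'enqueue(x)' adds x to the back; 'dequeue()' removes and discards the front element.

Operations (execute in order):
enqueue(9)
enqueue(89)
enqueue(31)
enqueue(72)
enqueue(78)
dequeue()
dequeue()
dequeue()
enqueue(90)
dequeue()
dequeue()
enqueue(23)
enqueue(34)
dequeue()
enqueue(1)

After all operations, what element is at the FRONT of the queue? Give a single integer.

enqueue(9): queue = [9]
enqueue(89): queue = [9, 89]
enqueue(31): queue = [9, 89, 31]
enqueue(72): queue = [9, 89, 31, 72]
enqueue(78): queue = [9, 89, 31, 72, 78]
dequeue(): queue = [89, 31, 72, 78]
dequeue(): queue = [31, 72, 78]
dequeue(): queue = [72, 78]
enqueue(90): queue = [72, 78, 90]
dequeue(): queue = [78, 90]
dequeue(): queue = [90]
enqueue(23): queue = [90, 23]
enqueue(34): queue = [90, 23, 34]
dequeue(): queue = [23, 34]
enqueue(1): queue = [23, 34, 1]

Answer: 23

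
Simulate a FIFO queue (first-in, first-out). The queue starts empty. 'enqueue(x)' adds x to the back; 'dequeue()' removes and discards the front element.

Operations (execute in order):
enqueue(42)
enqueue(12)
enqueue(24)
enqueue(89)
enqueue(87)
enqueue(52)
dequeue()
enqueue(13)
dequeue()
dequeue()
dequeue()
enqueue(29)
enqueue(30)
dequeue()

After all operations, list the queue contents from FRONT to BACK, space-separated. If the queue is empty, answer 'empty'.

Answer: 52 13 29 30

Derivation:
enqueue(42): [42]
enqueue(12): [42, 12]
enqueue(24): [42, 12, 24]
enqueue(89): [42, 12, 24, 89]
enqueue(87): [42, 12, 24, 89, 87]
enqueue(52): [42, 12, 24, 89, 87, 52]
dequeue(): [12, 24, 89, 87, 52]
enqueue(13): [12, 24, 89, 87, 52, 13]
dequeue(): [24, 89, 87, 52, 13]
dequeue(): [89, 87, 52, 13]
dequeue(): [87, 52, 13]
enqueue(29): [87, 52, 13, 29]
enqueue(30): [87, 52, 13, 29, 30]
dequeue(): [52, 13, 29, 30]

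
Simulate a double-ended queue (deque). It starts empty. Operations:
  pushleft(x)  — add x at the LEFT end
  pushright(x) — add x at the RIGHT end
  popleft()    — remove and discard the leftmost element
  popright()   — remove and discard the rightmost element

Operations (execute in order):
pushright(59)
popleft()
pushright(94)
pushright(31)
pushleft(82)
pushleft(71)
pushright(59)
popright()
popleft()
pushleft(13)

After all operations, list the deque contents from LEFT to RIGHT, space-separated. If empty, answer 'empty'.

pushright(59): [59]
popleft(): []
pushright(94): [94]
pushright(31): [94, 31]
pushleft(82): [82, 94, 31]
pushleft(71): [71, 82, 94, 31]
pushright(59): [71, 82, 94, 31, 59]
popright(): [71, 82, 94, 31]
popleft(): [82, 94, 31]
pushleft(13): [13, 82, 94, 31]

Answer: 13 82 94 31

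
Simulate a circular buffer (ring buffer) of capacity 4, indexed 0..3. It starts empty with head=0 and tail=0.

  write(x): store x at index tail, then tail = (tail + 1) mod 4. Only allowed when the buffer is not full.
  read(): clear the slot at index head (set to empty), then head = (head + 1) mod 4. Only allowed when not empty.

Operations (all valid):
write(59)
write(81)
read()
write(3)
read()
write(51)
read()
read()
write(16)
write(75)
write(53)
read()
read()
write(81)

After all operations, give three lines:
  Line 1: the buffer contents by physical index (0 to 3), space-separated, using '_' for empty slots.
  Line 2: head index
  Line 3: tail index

write(59): buf=[59 _ _ _], head=0, tail=1, size=1
write(81): buf=[59 81 _ _], head=0, tail=2, size=2
read(): buf=[_ 81 _ _], head=1, tail=2, size=1
write(3): buf=[_ 81 3 _], head=1, tail=3, size=2
read(): buf=[_ _ 3 _], head=2, tail=3, size=1
write(51): buf=[_ _ 3 51], head=2, tail=0, size=2
read(): buf=[_ _ _ 51], head=3, tail=0, size=1
read(): buf=[_ _ _ _], head=0, tail=0, size=0
write(16): buf=[16 _ _ _], head=0, tail=1, size=1
write(75): buf=[16 75 _ _], head=0, tail=2, size=2
write(53): buf=[16 75 53 _], head=0, tail=3, size=3
read(): buf=[_ 75 53 _], head=1, tail=3, size=2
read(): buf=[_ _ 53 _], head=2, tail=3, size=1
write(81): buf=[_ _ 53 81], head=2, tail=0, size=2

Answer: _ _ 53 81
2
0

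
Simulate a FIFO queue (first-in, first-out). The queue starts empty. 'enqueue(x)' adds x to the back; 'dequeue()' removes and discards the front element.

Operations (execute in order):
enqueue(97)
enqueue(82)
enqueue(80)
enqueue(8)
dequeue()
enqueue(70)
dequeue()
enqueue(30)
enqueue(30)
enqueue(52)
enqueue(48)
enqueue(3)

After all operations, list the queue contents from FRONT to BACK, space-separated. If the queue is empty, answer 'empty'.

Answer: 80 8 70 30 30 52 48 3

Derivation:
enqueue(97): [97]
enqueue(82): [97, 82]
enqueue(80): [97, 82, 80]
enqueue(8): [97, 82, 80, 8]
dequeue(): [82, 80, 8]
enqueue(70): [82, 80, 8, 70]
dequeue(): [80, 8, 70]
enqueue(30): [80, 8, 70, 30]
enqueue(30): [80, 8, 70, 30, 30]
enqueue(52): [80, 8, 70, 30, 30, 52]
enqueue(48): [80, 8, 70, 30, 30, 52, 48]
enqueue(3): [80, 8, 70, 30, 30, 52, 48, 3]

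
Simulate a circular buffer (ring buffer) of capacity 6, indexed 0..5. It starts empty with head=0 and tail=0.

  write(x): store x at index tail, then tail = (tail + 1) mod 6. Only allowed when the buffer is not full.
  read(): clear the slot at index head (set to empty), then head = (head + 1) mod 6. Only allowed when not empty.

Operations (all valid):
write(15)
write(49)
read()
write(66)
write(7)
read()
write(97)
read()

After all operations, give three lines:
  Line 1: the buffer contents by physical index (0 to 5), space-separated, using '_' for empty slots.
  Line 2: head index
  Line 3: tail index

write(15): buf=[15 _ _ _ _ _], head=0, tail=1, size=1
write(49): buf=[15 49 _ _ _ _], head=0, tail=2, size=2
read(): buf=[_ 49 _ _ _ _], head=1, tail=2, size=1
write(66): buf=[_ 49 66 _ _ _], head=1, tail=3, size=2
write(7): buf=[_ 49 66 7 _ _], head=1, tail=4, size=3
read(): buf=[_ _ 66 7 _ _], head=2, tail=4, size=2
write(97): buf=[_ _ 66 7 97 _], head=2, tail=5, size=3
read(): buf=[_ _ _ 7 97 _], head=3, tail=5, size=2

Answer: _ _ _ 7 97 _
3
5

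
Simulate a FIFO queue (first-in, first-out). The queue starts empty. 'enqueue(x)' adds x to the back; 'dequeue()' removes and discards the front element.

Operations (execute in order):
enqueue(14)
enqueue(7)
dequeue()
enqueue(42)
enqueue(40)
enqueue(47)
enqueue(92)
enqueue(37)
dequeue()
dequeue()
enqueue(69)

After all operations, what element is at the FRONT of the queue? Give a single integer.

Answer: 40

Derivation:
enqueue(14): queue = [14]
enqueue(7): queue = [14, 7]
dequeue(): queue = [7]
enqueue(42): queue = [7, 42]
enqueue(40): queue = [7, 42, 40]
enqueue(47): queue = [7, 42, 40, 47]
enqueue(92): queue = [7, 42, 40, 47, 92]
enqueue(37): queue = [7, 42, 40, 47, 92, 37]
dequeue(): queue = [42, 40, 47, 92, 37]
dequeue(): queue = [40, 47, 92, 37]
enqueue(69): queue = [40, 47, 92, 37, 69]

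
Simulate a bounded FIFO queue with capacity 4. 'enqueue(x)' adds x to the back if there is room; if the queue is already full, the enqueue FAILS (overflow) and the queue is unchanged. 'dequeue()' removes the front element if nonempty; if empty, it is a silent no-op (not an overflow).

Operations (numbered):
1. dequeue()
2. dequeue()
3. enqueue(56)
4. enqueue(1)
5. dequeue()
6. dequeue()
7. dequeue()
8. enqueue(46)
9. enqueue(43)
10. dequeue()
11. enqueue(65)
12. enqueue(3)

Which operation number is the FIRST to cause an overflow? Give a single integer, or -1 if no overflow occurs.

1. dequeue(): empty, no-op, size=0
2. dequeue(): empty, no-op, size=0
3. enqueue(56): size=1
4. enqueue(1): size=2
5. dequeue(): size=1
6. dequeue(): size=0
7. dequeue(): empty, no-op, size=0
8. enqueue(46): size=1
9. enqueue(43): size=2
10. dequeue(): size=1
11. enqueue(65): size=2
12. enqueue(3): size=3

Answer: -1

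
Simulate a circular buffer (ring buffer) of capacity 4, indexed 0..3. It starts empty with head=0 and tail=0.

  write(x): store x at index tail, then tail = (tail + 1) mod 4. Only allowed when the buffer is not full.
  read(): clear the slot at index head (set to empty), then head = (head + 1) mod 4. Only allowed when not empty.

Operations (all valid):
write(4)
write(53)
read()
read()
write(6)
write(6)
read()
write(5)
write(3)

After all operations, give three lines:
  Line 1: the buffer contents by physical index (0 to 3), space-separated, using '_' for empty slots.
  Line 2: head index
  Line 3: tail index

Answer: 5 3 _ 6
3
2

Derivation:
write(4): buf=[4 _ _ _], head=0, tail=1, size=1
write(53): buf=[4 53 _ _], head=0, tail=2, size=2
read(): buf=[_ 53 _ _], head=1, tail=2, size=1
read(): buf=[_ _ _ _], head=2, tail=2, size=0
write(6): buf=[_ _ 6 _], head=2, tail=3, size=1
write(6): buf=[_ _ 6 6], head=2, tail=0, size=2
read(): buf=[_ _ _ 6], head=3, tail=0, size=1
write(5): buf=[5 _ _ 6], head=3, tail=1, size=2
write(3): buf=[5 3 _ 6], head=3, tail=2, size=3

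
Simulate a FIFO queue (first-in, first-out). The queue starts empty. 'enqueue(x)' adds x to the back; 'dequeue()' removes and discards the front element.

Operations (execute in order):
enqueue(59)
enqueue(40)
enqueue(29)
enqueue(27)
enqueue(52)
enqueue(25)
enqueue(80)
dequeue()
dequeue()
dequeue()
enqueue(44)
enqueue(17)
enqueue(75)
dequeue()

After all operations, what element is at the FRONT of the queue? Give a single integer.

enqueue(59): queue = [59]
enqueue(40): queue = [59, 40]
enqueue(29): queue = [59, 40, 29]
enqueue(27): queue = [59, 40, 29, 27]
enqueue(52): queue = [59, 40, 29, 27, 52]
enqueue(25): queue = [59, 40, 29, 27, 52, 25]
enqueue(80): queue = [59, 40, 29, 27, 52, 25, 80]
dequeue(): queue = [40, 29, 27, 52, 25, 80]
dequeue(): queue = [29, 27, 52, 25, 80]
dequeue(): queue = [27, 52, 25, 80]
enqueue(44): queue = [27, 52, 25, 80, 44]
enqueue(17): queue = [27, 52, 25, 80, 44, 17]
enqueue(75): queue = [27, 52, 25, 80, 44, 17, 75]
dequeue(): queue = [52, 25, 80, 44, 17, 75]

Answer: 52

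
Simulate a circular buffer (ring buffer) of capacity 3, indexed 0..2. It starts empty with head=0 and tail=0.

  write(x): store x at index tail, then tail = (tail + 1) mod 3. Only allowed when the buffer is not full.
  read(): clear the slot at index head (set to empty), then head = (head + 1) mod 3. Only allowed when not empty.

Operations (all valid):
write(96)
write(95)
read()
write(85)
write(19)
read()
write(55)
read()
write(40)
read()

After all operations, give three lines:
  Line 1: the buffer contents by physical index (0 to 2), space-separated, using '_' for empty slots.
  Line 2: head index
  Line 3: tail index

Answer: _ 55 40
1
0

Derivation:
write(96): buf=[96 _ _], head=0, tail=1, size=1
write(95): buf=[96 95 _], head=0, tail=2, size=2
read(): buf=[_ 95 _], head=1, tail=2, size=1
write(85): buf=[_ 95 85], head=1, tail=0, size=2
write(19): buf=[19 95 85], head=1, tail=1, size=3
read(): buf=[19 _ 85], head=2, tail=1, size=2
write(55): buf=[19 55 85], head=2, tail=2, size=3
read(): buf=[19 55 _], head=0, tail=2, size=2
write(40): buf=[19 55 40], head=0, tail=0, size=3
read(): buf=[_ 55 40], head=1, tail=0, size=2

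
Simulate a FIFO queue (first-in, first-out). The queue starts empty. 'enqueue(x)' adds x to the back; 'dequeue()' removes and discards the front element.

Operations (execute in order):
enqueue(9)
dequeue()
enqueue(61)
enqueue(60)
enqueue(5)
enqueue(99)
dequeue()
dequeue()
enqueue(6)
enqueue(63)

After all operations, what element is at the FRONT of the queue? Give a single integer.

Answer: 5

Derivation:
enqueue(9): queue = [9]
dequeue(): queue = []
enqueue(61): queue = [61]
enqueue(60): queue = [61, 60]
enqueue(5): queue = [61, 60, 5]
enqueue(99): queue = [61, 60, 5, 99]
dequeue(): queue = [60, 5, 99]
dequeue(): queue = [5, 99]
enqueue(6): queue = [5, 99, 6]
enqueue(63): queue = [5, 99, 6, 63]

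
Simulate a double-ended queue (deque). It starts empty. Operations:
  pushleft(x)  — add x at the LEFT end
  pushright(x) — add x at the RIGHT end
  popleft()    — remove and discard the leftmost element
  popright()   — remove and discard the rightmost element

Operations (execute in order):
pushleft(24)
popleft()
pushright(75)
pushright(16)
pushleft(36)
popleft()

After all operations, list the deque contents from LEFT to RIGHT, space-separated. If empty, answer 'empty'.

pushleft(24): [24]
popleft(): []
pushright(75): [75]
pushright(16): [75, 16]
pushleft(36): [36, 75, 16]
popleft(): [75, 16]

Answer: 75 16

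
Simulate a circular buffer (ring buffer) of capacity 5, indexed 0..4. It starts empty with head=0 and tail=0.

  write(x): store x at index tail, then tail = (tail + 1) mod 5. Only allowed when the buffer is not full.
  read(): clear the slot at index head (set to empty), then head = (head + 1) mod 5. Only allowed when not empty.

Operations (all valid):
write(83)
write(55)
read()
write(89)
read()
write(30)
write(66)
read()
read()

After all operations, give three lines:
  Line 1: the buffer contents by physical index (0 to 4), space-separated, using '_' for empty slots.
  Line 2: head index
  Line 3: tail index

Answer: _ _ _ _ 66
4
0

Derivation:
write(83): buf=[83 _ _ _ _], head=0, tail=1, size=1
write(55): buf=[83 55 _ _ _], head=0, tail=2, size=2
read(): buf=[_ 55 _ _ _], head=1, tail=2, size=1
write(89): buf=[_ 55 89 _ _], head=1, tail=3, size=2
read(): buf=[_ _ 89 _ _], head=2, tail=3, size=1
write(30): buf=[_ _ 89 30 _], head=2, tail=4, size=2
write(66): buf=[_ _ 89 30 66], head=2, tail=0, size=3
read(): buf=[_ _ _ 30 66], head=3, tail=0, size=2
read(): buf=[_ _ _ _ 66], head=4, tail=0, size=1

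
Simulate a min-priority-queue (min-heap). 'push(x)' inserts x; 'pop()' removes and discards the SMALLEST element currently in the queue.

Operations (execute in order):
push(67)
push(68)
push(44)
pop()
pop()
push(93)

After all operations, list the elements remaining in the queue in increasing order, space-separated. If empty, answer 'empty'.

Answer: 68 93

Derivation:
push(67): heap contents = [67]
push(68): heap contents = [67, 68]
push(44): heap contents = [44, 67, 68]
pop() → 44: heap contents = [67, 68]
pop() → 67: heap contents = [68]
push(93): heap contents = [68, 93]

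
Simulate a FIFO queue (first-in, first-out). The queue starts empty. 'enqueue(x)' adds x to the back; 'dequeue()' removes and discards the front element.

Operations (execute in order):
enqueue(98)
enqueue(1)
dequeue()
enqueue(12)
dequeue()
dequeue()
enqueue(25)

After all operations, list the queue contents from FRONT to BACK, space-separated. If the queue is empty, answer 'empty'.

enqueue(98): [98]
enqueue(1): [98, 1]
dequeue(): [1]
enqueue(12): [1, 12]
dequeue(): [12]
dequeue(): []
enqueue(25): [25]

Answer: 25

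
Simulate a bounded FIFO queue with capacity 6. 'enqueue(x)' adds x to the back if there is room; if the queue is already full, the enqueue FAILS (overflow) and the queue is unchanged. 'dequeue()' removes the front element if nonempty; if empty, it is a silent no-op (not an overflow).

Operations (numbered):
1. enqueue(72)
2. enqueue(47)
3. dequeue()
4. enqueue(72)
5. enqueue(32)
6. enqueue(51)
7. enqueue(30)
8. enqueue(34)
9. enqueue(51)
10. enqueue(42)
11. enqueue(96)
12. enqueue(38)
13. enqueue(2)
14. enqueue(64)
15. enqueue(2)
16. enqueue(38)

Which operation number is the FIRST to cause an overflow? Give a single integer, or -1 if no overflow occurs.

1. enqueue(72): size=1
2. enqueue(47): size=2
3. dequeue(): size=1
4. enqueue(72): size=2
5. enqueue(32): size=3
6. enqueue(51): size=4
7. enqueue(30): size=5
8. enqueue(34): size=6
9. enqueue(51): size=6=cap → OVERFLOW (fail)
10. enqueue(42): size=6=cap → OVERFLOW (fail)
11. enqueue(96): size=6=cap → OVERFLOW (fail)
12. enqueue(38): size=6=cap → OVERFLOW (fail)
13. enqueue(2): size=6=cap → OVERFLOW (fail)
14. enqueue(64): size=6=cap → OVERFLOW (fail)
15. enqueue(2): size=6=cap → OVERFLOW (fail)
16. enqueue(38): size=6=cap → OVERFLOW (fail)

Answer: 9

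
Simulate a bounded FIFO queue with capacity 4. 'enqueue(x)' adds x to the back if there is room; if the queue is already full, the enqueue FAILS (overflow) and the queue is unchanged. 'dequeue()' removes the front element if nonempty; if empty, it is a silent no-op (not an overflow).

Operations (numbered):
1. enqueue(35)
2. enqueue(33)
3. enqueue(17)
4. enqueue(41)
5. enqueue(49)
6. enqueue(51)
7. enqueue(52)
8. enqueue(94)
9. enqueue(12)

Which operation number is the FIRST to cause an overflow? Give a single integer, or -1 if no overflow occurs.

Answer: 5

Derivation:
1. enqueue(35): size=1
2. enqueue(33): size=2
3. enqueue(17): size=3
4. enqueue(41): size=4
5. enqueue(49): size=4=cap → OVERFLOW (fail)
6. enqueue(51): size=4=cap → OVERFLOW (fail)
7. enqueue(52): size=4=cap → OVERFLOW (fail)
8. enqueue(94): size=4=cap → OVERFLOW (fail)
9. enqueue(12): size=4=cap → OVERFLOW (fail)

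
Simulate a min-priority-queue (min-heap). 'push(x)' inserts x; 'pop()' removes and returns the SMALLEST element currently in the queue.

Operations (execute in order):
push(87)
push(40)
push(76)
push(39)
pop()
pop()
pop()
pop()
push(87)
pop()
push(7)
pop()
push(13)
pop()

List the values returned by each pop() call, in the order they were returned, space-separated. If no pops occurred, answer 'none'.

push(87): heap contents = [87]
push(40): heap contents = [40, 87]
push(76): heap contents = [40, 76, 87]
push(39): heap contents = [39, 40, 76, 87]
pop() → 39: heap contents = [40, 76, 87]
pop() → 40: heap contents = [76, 87]
pop() → 76: heap contents = [87]
pop() → 87: heap contents = []
push(87): heap contents = [87]
pop() → 87: heap contents = []
push(7): heap contents = [7]
pop() → 7: heap contents = []
push(13): heap contents = [13]
pop() → 13: heap contents = []

Answer: 39 40 76 87 87 7 13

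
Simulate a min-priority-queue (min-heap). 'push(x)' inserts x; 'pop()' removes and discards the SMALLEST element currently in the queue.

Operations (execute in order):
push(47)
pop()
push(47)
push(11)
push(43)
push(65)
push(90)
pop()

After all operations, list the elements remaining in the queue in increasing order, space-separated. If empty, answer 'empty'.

Answer: 43 47 65 90

Derivation:
push(47): heap contents = [47]
pop() → 47: heap contents = []
push(47): heap contents = [47]
push(11): heap contents = [11, 47]
push(43): heap contents = [11, 43, 47]
push(65): heap contents = [11, 43, 47, 65]
push(90): heap contents = [11, 43, 47, 65, 90]
pop() → 11: heap contents = [43, 47, 65, 90]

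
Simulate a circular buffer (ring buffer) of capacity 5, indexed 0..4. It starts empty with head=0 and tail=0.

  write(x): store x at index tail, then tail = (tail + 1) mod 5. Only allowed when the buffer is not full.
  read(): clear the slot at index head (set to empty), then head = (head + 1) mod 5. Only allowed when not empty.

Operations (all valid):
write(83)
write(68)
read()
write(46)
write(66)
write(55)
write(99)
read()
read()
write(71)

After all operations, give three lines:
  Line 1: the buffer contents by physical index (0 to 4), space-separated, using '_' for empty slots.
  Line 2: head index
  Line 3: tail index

Answer: 99 71 _ 66 55
3
2

Derivation:
write(83): buf=[83 _ _ _ _], head=0, tail=1, size=1
write(68): buf=[83 68 _ _ _], head=0, tail=2, size=2
read(): buf=[_ 68 _ _ _], head=1, tail=2, size=1
write(46): buf=[_ 68 46 _ _], head=1, tail=3, size=2
write(66): buf=[_ 68 46 66 _], head=1, tail=4, size=3
write(55): buf=[_ 68 46 66 55], head=1, tail=0, size=4
write(99): buf=[99 68 46 66 55], head=1, tail=1, size=5
read(): buf=[99 _ 46 66 55], head=2, tail=1, size=4
read(): buf=[99 _ _ 66 55], head=3, tail=1, size=3
write(71): buf=[99 71 _ 66 55], head=3, tail=2, size=4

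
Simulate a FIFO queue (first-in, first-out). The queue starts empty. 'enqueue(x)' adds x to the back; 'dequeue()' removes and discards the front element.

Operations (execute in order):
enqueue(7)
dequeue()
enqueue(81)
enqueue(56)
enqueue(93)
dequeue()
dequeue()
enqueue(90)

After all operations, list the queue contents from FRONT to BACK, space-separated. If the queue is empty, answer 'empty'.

Answer: 93 90

Derivation:
enqueue(7): [7]
dequeue(): []
enqueue(81): [81]
enqueue(56): [81, 56]
enqueue(93): [81, 56, 93]
dequeue(): [56, 93]
dequeue(): [93]
enqueue(90): [93, 90]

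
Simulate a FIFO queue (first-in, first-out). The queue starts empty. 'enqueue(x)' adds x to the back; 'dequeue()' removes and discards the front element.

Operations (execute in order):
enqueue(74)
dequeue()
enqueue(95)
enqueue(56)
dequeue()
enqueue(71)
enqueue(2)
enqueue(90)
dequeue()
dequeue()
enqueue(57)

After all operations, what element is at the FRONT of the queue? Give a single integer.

enqueue(74): queue = [74]
dequeue(): queue = []
enqueue(95): queue = [95]
enqueue(56): queue = [95, 56]
dequeue(): queue = [56]
enqueue(71): queue = [56, 71]
enqueue(2): queue = [56, 71, 2]
enqueue(90): queue = [56, 71, 2, 90]
dequeue(): queue = [71, 2, 90]
dequeue(): queue = [2, 90]
enqueue(57): queue = [2, 90, 57]

Answer: 2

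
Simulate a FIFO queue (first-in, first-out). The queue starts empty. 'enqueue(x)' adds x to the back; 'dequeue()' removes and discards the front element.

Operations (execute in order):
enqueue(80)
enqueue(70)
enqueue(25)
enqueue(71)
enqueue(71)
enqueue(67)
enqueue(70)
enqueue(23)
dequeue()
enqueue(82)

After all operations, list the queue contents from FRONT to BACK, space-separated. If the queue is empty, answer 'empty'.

Answer: 70 25 71 71 67 70 23 82

Derivation:
enqueue(80): [80]
enqueue(70): [80, 70]
enqueue(25): [80, 70, 25]
enqueue(71): [80, 70, 25, 71]
enqueue(71): [80, 70, 25, 71, 71]
enqueue(67): [80, 70, 25, 71, 71, 67]
enqueue(70): [80, 70, 25, 71, 71, 67, 70]
enqueue(23): [80, 70, 25, 71, 71, 67, 70, 23]
dequeue(): [70, 25, 71, 71, 67, 70, 23]
enqueue(82): [70, 25, 71, 71, 67, 70, 23, 82]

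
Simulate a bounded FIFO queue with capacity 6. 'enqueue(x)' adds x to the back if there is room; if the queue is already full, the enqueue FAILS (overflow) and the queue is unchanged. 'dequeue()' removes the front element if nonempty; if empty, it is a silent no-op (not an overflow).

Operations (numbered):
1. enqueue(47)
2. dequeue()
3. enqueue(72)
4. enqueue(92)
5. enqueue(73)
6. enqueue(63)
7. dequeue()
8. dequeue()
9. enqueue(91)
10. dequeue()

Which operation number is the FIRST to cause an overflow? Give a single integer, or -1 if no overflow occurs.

1. enqueue(47): size=1
2. dequeue(): size=0
3. enqueue(72): size=1
4. enqueue(92): size=2
5. enqueue(73): size=3
6. enqueue(63): size=4
7. dequeue(): size=3
8. dequeue(): size=2
9. enqueue(91): size=3
10. dequeue(): size=2

Answer: -1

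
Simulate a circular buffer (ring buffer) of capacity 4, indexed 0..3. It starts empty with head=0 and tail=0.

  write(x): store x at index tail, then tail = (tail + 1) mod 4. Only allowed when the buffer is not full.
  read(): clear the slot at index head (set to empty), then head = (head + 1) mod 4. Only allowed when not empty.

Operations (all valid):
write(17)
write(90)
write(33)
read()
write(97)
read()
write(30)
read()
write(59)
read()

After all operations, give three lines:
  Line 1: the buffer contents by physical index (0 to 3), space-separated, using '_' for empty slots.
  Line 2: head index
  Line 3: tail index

Answer: 30 59 _ _
0
2

Derivation:
write(17): buf=[17 _ _ _], head=0, tail=1, size=1
write(90): buf=[17 90 _ _], head=0, tail=2, size=2
write(33): buf=[17 90 33 _], head=0, tail=3, size=3
read(): buf=[_ 90 33 _], head=1, tail=3, size=2
write(97): buf=[_ 90 33 97], head=1, tail=0, size=3
read(): buf=[_ _ 33 97], head=2, tail=0, size=2
write(30): buf=[30 _ 33 97], head=2, tail=1, size=3
read(): buf=[30 _ _ 97], head=3, tail=1, size=2
write(59): buf=[30 59 _ 97], head=3, tail=2, size=3
read(): buf=[30 59 _ _], head=0, tail=2, size=2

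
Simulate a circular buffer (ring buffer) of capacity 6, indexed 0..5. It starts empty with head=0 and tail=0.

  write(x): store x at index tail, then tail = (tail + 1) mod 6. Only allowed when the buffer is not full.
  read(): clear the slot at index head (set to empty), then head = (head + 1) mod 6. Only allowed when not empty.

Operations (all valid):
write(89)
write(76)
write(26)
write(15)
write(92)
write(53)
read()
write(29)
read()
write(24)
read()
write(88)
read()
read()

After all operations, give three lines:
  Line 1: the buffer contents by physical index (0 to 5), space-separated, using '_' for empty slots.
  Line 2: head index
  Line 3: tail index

Answer: 29 24 88 _ _ 53
5
3

Derivation:
write(89): buf=[89 _ _ _ _ _], head=0, tail=1, size=1
write(76): buf=[89 76 _ _ _ _], head=0, tail=2, size=2
write(26): buf=[89 76 26 _ _ _], head=0, tail=3, size=3
write(15): buf=[89 76 26 15 _ _], head=0, tail=4, size=4
write(92): buf=[89 76 26 15 92 _], head=0, tail=5, size=5
write(53): buf=[89 76 26 15 92 53], head=0, tail=0, size=6
read(): buf=[_ 76 26 15 92 53], head=1, tail=0, size=5
write(29): buf=[29 76 26 15 92 53], head=1, tail=1, size=6
read(): buf=[29 _ 26 15 92 53], head=2, tail=1, size=5
write(24): buf=[29 24 26 15 92 53], head=2, tail=2, size=6
read(): buf=[29 24 _ 15 92 53], head=3, tail=2, size=5
write(88): buf=[29 24 88 15 92 53], head=3, tail=3, size=6
read(): buf=[29 24 88 _ 92 53], head=4, tail=3, size=5
read(): buf=[29 24 88 _ _ 53], head=5, tail=3, size=4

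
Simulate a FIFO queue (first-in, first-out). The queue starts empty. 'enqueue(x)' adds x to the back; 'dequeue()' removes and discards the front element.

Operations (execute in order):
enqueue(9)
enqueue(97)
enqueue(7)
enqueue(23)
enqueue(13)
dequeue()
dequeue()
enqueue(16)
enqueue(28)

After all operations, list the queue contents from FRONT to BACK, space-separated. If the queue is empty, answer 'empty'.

enqueue(9): [9]
enqueue(97): [9, 97]
enqueue(7): [9, 97, 7]
enqueue(23): [9, 97, 7, 23]
enqueue(13): [9, 97, 7, 23, 13]
dequeue(): [97, 7, 23, 13]
dequeue(): [7, 23, 13]
enqueue(16): [7, 23, 13, 16]
enqueue(28): [7, 23, 13, 16, 28]

Answer: 7 23 13 16 28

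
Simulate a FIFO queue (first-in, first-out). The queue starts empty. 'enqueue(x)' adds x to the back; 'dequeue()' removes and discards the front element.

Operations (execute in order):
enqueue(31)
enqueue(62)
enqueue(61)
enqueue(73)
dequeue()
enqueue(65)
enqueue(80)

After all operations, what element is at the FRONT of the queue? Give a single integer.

Answer: 62

Derivation:
enqueue(31): queue = [31]
enqueue(62): queue = [31, 62]
enqueue(61): queue = [31, 62, 61]
enqueue(73): queue = [31, 62, 61, 73]
dequeue(): queue = [62, 61, 73]
enqueue(65): queue = [62, 61, 73, 65]
enqueue(80): queue = [62, 61, 73, 65, 80]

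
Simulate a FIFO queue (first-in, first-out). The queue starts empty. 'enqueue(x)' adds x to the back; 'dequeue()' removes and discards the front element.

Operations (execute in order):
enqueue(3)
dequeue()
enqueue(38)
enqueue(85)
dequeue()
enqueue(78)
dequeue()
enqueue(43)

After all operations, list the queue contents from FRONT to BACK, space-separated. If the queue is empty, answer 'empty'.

enqueue(3): [3]
dequeue(): []
enqueue(38): [38]
enqueue(85): [38, 85]
dequeue(): [85]
enqueue(78): [85, 78]
dequeue(): [78]
enqueue(43): [78, 43]

Answer: 78 43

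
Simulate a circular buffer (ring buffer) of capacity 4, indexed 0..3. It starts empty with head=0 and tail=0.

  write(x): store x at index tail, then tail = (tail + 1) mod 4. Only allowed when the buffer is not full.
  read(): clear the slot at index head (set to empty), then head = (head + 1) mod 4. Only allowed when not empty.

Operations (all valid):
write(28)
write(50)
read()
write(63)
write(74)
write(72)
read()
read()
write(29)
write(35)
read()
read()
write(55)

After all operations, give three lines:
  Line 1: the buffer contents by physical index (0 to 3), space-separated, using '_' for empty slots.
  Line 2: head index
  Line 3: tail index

write(28): buf=[28 _ _ _], head=0, tail=1, size=1
write(50): buf=[28 50 _ _], head=0, tail=2, size=2
read(): buf=[_ 50 _ _], head=1, tail=2, size=1
write(63): buf=[_ 50 63 _], head=1, tail=3, size=2
write(74): buf=[_ 50 63 74], head=1, tail=0, size=3
write(72): buf=[72 50 63 74], head=1, tail=1, size=4
read(): buf=[72 _ 63 74], head=2, tail=1, size=3
read(): buf=[72 _ _ 74], head=3, tail=1, size=2
write(29): buf=[72 29 _ 74], head=3, tail=2, size=3
write(35): buf=[72 29 35 74], head=3, tail=3, size=4
read(): buf=[72 29 35 _], head=0, tail=3, size=3
read(): buf=[_ 29 35 _], head=1, tail=3, size=2
write(55): buf=[_ 29 35 55], head=1, tail=0, size=3

Answer: _ 29 35 55
1
0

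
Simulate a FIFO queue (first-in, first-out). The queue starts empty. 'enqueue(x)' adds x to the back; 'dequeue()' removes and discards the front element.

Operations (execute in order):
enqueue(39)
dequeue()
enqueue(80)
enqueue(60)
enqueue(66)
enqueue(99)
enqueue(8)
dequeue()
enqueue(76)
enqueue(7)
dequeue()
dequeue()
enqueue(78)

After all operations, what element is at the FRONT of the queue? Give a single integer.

enqueue(39): queue = [39]
dequeue(): queue = []
enqueue(80): queue = [80]
enqueue(60): queue = [80, 60]
enqueue(66): queue = [80, 60, 66]
enqueue(99): queue = [80, 60, 66, 99]
enqueue(8): queue = [80, 60, 66, 99, 8]
dequeue(): queue = [60, 66, 99, 8]
enqueue(76): queue = [60, 66, 99, 8, 76]
enqueue(7): queue = [60, 66, 99, 8, 76, 7]
dequeue(): queue = [66, 99, 8, 76, 7]
dequeue(): queue = [99, 8, 76, 7]
enqueue(78): queue = [99, 8, 76, 7, 78]

Answer: 99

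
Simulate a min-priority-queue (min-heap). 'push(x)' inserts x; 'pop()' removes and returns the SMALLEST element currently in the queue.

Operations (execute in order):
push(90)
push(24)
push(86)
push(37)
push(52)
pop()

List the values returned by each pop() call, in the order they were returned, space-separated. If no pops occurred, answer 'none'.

push(90): heap contents = [90]
push(24): heap contents = [24, 90]
push(86): heap contents = [24, 86, 90]
push(37): heap contents = [24, 37, 86, 90]
push(52): heap contents = [24, 37, 52, 86, 90]
pop() → 24: heap contents = [37, 52, 86, 90]

Answer: 24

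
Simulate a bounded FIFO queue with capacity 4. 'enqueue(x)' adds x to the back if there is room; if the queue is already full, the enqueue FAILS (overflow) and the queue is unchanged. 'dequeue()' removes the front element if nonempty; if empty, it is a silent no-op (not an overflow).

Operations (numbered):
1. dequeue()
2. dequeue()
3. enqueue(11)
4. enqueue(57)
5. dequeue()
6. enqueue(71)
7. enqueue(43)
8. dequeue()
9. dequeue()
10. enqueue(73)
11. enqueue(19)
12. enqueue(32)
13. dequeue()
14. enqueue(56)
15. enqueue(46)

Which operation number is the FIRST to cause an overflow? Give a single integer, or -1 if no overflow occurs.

1. dequeue(): empty, no-op, size=0
2. dequeue(): empty, no-op, size=0
3. enqueue(11): size=1
4. enqueue(57): size=2
5. dequeue(): size=1
6. enqueue(71): size=2
7. enqueue(43): size=3
8. dequeue(): size=2
9. dequeue(): size=1
10. enqueue(73): size=2
11. enqueue(19): size=3
12. enqueue(32): size=4
13. dequeue(): size=3
14. enqueue(56): size=4
15. enqueue(46): size=4=cap → OVERFLOW (fail)

Answer: 15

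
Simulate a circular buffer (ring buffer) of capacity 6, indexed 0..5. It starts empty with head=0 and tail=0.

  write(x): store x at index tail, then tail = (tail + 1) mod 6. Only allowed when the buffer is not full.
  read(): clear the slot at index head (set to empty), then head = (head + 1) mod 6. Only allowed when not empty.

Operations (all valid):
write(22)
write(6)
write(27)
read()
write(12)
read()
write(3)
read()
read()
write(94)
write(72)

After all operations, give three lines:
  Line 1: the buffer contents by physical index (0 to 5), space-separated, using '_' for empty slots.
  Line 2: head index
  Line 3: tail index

Answer: 72 _ _ _ 3 94
4
1

Derivation:
write(22): buf=[22 _ _ _ _ _], head=0, tail=1, size=1
write(6): buf=[22 6 _ _ _ _], head=0, tail=2, size=2
write(27): buf=[22 6 27 _ _ _], head=0, tail=3, size=3
read(): buf=[_ 6 27 _ _ _], head=1, tail=3, size=2
write(12): buf=[_ 6 27 12 _ _], head=1, tail=4, size=3
read(): buf=[_ _ 27 12 _ _], head=2, tail=4, size=2
write(3): buf=[_ _ 27 12 3 _], head=2, tail=5, size=3
read(): buf=[_ _ _ 12 3 _], head=3, tail=5, size=2
read(): buf=[_ _ _ _ 3 _], head=4, tail=5, size=1
write(94): buf=[_ _ _ _ 3 94], head=4, tail=0, size=2
write(72): buf=[72 _ _ _ 3 94], head=4, tail=1, size=3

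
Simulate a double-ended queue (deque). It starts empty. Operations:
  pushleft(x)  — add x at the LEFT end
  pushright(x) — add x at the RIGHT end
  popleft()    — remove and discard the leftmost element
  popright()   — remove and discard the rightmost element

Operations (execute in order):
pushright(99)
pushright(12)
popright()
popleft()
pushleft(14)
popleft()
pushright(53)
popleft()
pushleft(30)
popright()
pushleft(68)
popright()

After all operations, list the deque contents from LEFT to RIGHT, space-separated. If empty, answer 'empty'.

pushright(99): [99]
pushright(12): [99, 12]
popright(): [99]
popleft(): []
pushleft(14): [14]
popleft(): []
pushright(53): [53]
popleft(): []
pushleft(30): [30]
popright(): []
pushleft(68): [68]
popright(): []

Answer: empty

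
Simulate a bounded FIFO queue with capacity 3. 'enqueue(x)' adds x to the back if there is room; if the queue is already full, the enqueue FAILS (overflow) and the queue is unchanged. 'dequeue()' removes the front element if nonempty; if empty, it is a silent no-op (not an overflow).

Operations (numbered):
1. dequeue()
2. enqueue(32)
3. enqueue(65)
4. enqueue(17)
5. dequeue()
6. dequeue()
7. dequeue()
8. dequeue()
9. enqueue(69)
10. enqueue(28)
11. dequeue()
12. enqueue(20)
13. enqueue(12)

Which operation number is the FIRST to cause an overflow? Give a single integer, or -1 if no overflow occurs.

1. dequeue(): empty, no-op, size=0
2. enqueue(32): size=1
3. enqueue(65): size=2
4. enqueue(17): size=3
5. dequeue(): size=2
6. dequeue(): size=1
7. dequeue(): size=0
8. dequeue(): empty, no-op, size=0
9. enqueue(69): size=1
10. enqueue(28): size=2
11. dequeue(): size=1
12. enqueue(20): size=2
13. enqueue(12): size=3

Answer: -1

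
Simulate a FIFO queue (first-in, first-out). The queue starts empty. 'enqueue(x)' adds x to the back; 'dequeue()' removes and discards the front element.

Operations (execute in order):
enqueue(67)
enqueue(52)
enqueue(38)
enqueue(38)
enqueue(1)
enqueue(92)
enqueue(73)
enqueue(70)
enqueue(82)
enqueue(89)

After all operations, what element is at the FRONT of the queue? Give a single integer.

enqueue(67): queue = [67]
enqueue(52): queue = [67, 52]
enqueue(38): queue = [67, 52, 38]
enqueue(38): queue = [67, 52, 38, 38]
enqueue(1): queue = [67, 52, 38, 38, 1]
enqueue(92): queue = [67, 52, 38, 38, 1, 92]
enqueue(73): queue = [67, 52, 38, 38, 1, 92, 73]
enqueue(70): queue = [67, 52, 38, 38, 1, 92, 73, 70]
enqueue(82): queue = [67, 52, 38, 38, 1, 92, 73, 70, 82]
enqueue(89): queue = [67, 52, 38, 38, 1, 92, 73, 70, 82, 89]

Answer: 67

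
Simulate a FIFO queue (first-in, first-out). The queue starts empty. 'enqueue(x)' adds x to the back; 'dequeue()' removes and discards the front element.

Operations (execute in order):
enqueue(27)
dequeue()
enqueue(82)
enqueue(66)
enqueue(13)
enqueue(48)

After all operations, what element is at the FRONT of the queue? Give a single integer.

enqueue(27): queue = [27]
dequeue(): queue = []
enqueue(82): queue = [82]
enqueue(66): queue = [82, 66]
enqueue(13): queue = [82, 66, 13]
enqueue(48): queue = [82, 66, 13, 48]

Answer: 82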